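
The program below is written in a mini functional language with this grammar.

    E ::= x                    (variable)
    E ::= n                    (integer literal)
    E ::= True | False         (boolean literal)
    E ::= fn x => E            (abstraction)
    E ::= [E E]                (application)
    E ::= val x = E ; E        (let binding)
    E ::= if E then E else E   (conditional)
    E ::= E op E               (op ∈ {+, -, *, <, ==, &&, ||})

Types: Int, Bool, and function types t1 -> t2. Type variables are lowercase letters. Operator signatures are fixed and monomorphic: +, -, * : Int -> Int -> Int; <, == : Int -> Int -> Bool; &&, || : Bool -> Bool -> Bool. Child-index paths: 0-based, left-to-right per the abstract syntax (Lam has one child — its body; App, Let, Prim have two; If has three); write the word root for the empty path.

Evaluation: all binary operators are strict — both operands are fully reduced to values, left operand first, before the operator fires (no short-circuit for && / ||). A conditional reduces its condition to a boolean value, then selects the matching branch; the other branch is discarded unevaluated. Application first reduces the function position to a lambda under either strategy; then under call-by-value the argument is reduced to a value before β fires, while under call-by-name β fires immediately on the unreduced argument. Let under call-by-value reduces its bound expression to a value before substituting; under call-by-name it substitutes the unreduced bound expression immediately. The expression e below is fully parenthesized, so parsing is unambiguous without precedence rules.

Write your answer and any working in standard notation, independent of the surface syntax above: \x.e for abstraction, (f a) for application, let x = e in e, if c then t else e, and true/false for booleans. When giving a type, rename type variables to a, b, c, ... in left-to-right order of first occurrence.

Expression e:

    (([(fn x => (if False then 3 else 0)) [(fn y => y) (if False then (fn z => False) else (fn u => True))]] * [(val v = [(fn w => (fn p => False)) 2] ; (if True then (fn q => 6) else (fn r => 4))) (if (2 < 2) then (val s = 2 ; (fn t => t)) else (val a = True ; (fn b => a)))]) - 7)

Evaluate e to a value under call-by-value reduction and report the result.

Derivation:
step 0: ((((\x.(if false then 3 else 0)) ((\y.y) (if false then (\z.false) else (\u.true)))) * ((let v = ((\w.(\p.false)) 2) in (if true then (\q.6) else (\r.4))) (if (2 < 2) then (let s = 2 in (\t.t)) else (let a = true in (\b.a))))) - 7)
step 1: [if@0.0.1.1] ((((\x.(if false then 3 else 0)) ((\y.y) (\u.true))) * ((let v = ((\w.(\p.false)) 2) in (if true then (\q.6) else (\r.4))) (if (2 < 2) then (let s = 2 in (\t.t)) else (let a = true in (\b.a))))) - 7)
step 2: [beta@0.0.1] ((((\x.(if false then 3 else 0)) (\u.true)) * ((let v = ((\w.(\p.false)) 2) in (if true then (\q.6) else (\r.4))) (if (2 < 2) then (let s = 2 in (\t.t)) else (let a = true in (\b.a))))) - 7)
step 3: [beta@0.0] (((if false then 3 else 0) * ((let v = ((\w.(\p.false)) 2) in (if true then (\q.6) else (\r.4))) (if (2 < 2) then (let s = 2 in (\t.t)) else (let a = true in (\b.a))))) - 7)
step 4: [if@0.0] ((0 * ((let v = ((\w.(\p.false)) 2) in (if true then (\q.6) else (\r.4))) (if (2 < 2) then (let s = 2 in (\t.t)) else (let a = true in (\b.a))))) - 7)
step 5: [beta@0.1.0.0] ((0 * ((let v = (\p.false) in (if true then (\q.6) else (\r.4))) (if (2 < 2) then (let s = 2 in (\t.t)) else (let a = true in (\b.a))))) - 7)
step 6: [let@0.1.0] ((0 * ((if true then (\q.6) else (\r.4)) (if (2 < 2) then (let s = 2 in (\t.t)) else (let a = true in (\b.a))))) - 7)
step 7: [if@0.1.0] ((0 * ((\q.6) (if (2 < 2) then (let s = 2 in (\t.t)) else (let a = true in (\b.a))))) - 7)
step 8: [delta@0.1.1.0] ((0 * ((\q.6) (if false then (let s = 2 in (\t.t)) else (let a = true in (\b.a))))) - 7)
step 9: [if@0.1.1] ((0 * ((\q.6) (let a = true in (\b.a)))) - 7)
step 10: [let@0.1.1] ((0 * ((\q.6) (\b.true))) - 7)
step 11: [beta@0.1] ((0 * 6) - 7)
step 12: [delta@0] (0 - 7)
step 13: [delta@root] -7

Answer: -7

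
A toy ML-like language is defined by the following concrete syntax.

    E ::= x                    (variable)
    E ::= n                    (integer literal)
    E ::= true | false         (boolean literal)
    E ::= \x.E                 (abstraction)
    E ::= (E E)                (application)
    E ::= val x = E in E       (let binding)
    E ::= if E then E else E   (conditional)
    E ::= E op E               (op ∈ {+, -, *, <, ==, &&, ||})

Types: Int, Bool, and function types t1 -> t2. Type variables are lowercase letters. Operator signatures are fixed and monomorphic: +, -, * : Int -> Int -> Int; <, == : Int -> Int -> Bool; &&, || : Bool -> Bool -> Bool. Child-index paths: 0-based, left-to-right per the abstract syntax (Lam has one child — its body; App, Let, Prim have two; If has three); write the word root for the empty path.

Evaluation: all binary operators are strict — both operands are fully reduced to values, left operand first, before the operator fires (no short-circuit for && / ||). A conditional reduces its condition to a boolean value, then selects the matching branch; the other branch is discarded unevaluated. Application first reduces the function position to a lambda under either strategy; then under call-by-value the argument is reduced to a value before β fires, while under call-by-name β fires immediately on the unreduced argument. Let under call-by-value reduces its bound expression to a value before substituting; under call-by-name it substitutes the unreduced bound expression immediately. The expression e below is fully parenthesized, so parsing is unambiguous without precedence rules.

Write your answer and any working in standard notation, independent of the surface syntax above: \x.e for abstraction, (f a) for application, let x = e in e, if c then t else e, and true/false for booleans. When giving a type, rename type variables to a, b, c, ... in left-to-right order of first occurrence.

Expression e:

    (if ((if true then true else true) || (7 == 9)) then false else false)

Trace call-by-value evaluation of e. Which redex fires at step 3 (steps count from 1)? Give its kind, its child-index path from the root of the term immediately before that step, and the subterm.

Working:
step 0: (if ((if true then true else true) || (7 == 9)) then false else false)
step 1: [if@0.0] (if (true || (7 == 9)) then false else false)
step 2: [delta@0.1] (if (true || false) then false else false)
step 3: [delta@0] (if true then false else false)

Answer: delta at 0 : (true || false)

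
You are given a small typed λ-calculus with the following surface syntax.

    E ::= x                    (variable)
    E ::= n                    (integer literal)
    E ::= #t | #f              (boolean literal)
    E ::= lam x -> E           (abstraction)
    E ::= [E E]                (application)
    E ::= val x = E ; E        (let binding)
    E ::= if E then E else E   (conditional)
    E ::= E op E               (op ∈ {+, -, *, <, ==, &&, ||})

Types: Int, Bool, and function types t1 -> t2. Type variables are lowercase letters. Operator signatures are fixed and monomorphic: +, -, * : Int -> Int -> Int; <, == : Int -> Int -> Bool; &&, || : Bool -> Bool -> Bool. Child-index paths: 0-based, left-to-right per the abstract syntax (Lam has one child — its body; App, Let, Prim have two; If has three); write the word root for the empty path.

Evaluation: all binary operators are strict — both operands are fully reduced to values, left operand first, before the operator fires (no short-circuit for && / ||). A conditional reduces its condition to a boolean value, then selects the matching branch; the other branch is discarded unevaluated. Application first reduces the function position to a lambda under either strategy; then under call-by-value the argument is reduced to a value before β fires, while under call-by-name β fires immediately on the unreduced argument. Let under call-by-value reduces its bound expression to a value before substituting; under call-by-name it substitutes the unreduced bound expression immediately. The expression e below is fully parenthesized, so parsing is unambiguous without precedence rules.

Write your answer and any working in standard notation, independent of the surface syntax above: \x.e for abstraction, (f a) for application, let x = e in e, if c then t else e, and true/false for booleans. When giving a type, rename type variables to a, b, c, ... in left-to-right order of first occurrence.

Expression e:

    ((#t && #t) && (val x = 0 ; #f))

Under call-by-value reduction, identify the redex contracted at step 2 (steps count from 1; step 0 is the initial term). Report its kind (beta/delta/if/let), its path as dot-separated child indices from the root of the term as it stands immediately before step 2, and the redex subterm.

Answer: let at 1 : (let x = 0 in false)

Trace:
step 0: ((true && true) && (let x = 0 in false))
step 1: [delta@0] (true && (let x = 0 in false))
step 2: [let@1] (true && false)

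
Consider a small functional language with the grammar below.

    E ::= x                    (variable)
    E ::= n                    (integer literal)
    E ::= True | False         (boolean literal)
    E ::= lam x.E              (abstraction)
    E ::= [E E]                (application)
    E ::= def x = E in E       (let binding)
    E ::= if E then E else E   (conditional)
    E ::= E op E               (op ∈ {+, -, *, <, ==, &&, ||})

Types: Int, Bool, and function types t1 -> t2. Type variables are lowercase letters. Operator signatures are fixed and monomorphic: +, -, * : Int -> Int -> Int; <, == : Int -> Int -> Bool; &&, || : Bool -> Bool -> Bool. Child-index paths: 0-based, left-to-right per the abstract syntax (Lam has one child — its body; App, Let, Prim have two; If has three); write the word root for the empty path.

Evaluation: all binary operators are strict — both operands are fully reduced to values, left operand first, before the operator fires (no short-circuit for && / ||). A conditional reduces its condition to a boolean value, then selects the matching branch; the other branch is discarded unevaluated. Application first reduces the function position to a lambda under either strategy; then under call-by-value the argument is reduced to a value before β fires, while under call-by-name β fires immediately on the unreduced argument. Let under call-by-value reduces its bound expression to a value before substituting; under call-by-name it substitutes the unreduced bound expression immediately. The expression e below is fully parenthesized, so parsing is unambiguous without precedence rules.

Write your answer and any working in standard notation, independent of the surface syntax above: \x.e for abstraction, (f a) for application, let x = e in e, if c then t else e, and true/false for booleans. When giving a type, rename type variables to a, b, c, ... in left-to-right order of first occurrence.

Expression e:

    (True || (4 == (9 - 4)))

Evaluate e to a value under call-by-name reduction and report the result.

Answer: true

Working:
step 0: (true || (4 == (9 - 4)))
step 1: [delta@1.1] (true || (4 == 5))
step 2: [delta@1] (true || false)
step 3: [delta@root] true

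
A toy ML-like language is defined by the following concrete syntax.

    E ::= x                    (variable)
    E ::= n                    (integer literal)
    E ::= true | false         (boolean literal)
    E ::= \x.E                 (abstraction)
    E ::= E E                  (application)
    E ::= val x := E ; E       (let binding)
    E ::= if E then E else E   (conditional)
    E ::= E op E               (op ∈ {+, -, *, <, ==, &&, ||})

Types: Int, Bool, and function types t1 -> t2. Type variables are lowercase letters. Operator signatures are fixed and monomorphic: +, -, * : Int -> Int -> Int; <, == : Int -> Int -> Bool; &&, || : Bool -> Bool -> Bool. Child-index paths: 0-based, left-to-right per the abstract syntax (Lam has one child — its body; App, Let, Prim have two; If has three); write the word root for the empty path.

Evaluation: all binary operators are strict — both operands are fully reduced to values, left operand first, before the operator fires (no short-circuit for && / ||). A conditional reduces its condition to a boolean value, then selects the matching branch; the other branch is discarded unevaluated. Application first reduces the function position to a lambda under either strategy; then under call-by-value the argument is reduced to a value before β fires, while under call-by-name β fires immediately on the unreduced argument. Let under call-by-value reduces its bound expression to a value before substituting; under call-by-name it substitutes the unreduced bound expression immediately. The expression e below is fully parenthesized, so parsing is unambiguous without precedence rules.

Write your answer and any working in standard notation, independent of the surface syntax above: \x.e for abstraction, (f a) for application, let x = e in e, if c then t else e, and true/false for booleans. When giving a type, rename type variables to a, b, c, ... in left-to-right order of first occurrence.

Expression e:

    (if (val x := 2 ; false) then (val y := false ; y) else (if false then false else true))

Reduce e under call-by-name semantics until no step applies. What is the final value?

Derivation:
step 0: (if (let x = 2 in false) then (let y = false in y) else (if false then false else true))
step 1: [let@0] (if false then (let y = false in y) else (if false then false else true))
step 2: [if@root] (if false then false else true)
step 3: [if@root] true

Answer: true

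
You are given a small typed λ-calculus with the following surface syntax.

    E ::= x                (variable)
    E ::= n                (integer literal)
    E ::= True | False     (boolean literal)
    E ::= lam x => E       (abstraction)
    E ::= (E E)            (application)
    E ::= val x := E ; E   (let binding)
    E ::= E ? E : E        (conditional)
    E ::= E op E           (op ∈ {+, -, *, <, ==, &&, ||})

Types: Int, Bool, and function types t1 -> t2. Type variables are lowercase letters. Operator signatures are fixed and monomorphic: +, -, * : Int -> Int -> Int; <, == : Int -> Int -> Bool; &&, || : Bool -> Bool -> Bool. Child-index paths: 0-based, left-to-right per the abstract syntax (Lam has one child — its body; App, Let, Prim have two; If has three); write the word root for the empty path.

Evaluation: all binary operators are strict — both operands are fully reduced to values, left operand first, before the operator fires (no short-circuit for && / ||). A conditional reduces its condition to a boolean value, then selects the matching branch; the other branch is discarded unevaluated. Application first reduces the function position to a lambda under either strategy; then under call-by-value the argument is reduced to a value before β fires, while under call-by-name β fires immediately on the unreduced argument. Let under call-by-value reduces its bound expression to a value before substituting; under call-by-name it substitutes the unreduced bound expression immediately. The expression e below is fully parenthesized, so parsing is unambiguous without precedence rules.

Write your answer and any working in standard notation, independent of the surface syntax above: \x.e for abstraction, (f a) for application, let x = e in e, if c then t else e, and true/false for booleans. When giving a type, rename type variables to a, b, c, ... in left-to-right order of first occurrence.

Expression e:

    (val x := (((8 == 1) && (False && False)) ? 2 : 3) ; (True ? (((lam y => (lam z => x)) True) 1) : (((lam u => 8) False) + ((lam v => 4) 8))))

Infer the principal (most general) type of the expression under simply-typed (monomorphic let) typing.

Working:
  unify Int ~ Int
  unify Int ~ Int
  unify Bool ~ Bool
  unify Bool ~ Bool
  unify Bool ~ Bool
  unify Bool ~ Bool
  unify Bool ~ Bool
  unify Int ~ Int
let x : Int
  unify Bool ~ Bool
x : Int
\z._ : b -> Int
\y._ : a -> b -> Int
  unify a -> b -> Int ~ Bool -> c
  unify a ~ Bool
  unify b -> Int ~ c
_ _ : b -> Int
  unify b -> Int ~ Int -> d
  unify b ~ Int
  unify Int ~ d
_ _ : Int
\u._ : e -> Int
  unify e -> Int ~ Bool -> f
  unify e ~ Bool
  unify Int ~ f
_ _ : Int
  unify Int ~ Int
\v._ : g -> Int
  unify g -> Int ~ Int -> h
  unify g ~ Int
  unify Int ~ h
_ _ : Int
  unify Int ~ Int
  unify Int ~ Int

Answer: Int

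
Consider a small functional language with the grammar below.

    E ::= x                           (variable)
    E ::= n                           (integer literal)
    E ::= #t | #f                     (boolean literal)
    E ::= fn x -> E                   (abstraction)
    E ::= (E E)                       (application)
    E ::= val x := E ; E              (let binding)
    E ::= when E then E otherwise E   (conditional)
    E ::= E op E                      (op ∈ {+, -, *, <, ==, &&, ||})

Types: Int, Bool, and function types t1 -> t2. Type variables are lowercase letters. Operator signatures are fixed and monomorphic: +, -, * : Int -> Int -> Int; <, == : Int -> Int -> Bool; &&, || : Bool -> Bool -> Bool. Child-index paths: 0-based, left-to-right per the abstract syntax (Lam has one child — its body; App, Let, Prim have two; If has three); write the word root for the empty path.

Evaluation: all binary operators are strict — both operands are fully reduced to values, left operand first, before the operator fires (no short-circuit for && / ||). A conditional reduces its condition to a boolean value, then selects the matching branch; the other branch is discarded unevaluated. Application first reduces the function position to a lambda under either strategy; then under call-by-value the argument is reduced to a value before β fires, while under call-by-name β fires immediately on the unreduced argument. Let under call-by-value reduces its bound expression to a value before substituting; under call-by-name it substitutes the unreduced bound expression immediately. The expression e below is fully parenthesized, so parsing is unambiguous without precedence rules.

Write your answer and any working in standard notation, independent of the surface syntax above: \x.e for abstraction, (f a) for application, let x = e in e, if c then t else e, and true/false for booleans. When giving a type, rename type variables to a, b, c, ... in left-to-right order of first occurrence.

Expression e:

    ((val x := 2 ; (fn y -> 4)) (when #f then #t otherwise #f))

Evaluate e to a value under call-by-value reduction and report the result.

Answer: 4

Trace:
step 0: ((let x = 2 in (\y.4)) (if false then true else false))
step 1: [let@0] ((\y.4) (if false then true else false))
step 2: [if@1] ((\y.4) false)
step 3: [beta@root] 4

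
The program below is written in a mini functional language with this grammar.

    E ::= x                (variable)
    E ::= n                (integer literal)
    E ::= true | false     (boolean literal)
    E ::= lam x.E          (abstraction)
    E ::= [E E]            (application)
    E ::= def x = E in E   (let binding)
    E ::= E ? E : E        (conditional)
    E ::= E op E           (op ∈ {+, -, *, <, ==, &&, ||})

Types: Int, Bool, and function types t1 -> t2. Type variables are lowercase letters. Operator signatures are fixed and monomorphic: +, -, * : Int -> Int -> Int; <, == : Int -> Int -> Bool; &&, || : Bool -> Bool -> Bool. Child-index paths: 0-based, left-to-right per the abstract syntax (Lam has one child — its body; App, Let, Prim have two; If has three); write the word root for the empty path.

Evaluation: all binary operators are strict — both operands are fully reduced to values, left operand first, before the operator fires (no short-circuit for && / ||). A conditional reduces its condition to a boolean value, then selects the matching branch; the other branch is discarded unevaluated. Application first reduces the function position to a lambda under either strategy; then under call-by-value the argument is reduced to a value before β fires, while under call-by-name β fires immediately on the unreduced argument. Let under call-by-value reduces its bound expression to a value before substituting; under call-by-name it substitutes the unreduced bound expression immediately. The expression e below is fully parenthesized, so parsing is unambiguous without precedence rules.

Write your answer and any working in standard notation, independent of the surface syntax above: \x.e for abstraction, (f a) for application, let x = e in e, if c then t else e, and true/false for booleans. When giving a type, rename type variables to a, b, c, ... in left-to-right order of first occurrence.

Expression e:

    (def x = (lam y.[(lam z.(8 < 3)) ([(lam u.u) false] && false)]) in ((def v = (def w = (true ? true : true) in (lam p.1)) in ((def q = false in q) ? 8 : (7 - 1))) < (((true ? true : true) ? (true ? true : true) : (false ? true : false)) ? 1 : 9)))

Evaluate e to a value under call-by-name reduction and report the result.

Working:
step 0: (let x = (\y.((\z.(8 < 3)) (((\u.u) false) && false))) in ((let v = (let w = (if true then true else true) in (\p.1)) in (if (let q = false in q) then 8 else (7 - 1))) < (if (if (if true then true else true) then (if true then true else true) else (if false then true else false)) then 1 else 9)))
step 1: [let@root] ((let v = (let w = (if true then true else true) in (\p.1)) in (if (let q = false in q) then 8 else (7 - 1))) < (if (if (if true then true else true) then (if true then true else true) else (if false then true else false)) then 1 else 9))
step 2: [let@0] ((if (let q = false in q) then 8 else (7 - 1)) < (if (if (if true then true else true) then (if true then true else true) else (if false then true else false)) then 1 else 9))
step 3: [let@0.0] ((if false then 8 else (7 - 1)) < (if (if (if true then true else true) then (if true then true else true) else (if false then true else false)) then 1 else 9))
step 4: [if@0] ((7 - 1) < (if (if (if true then true else true) then (if true then true else true) else (if false then true else false)) then 1 else 9))
step 5: [delta@0] (6 < (if (if (if true then true else true) then (if true then true else true) else (if false then true else false)) then 1 else 9))
step 6: [if@1.0.0] (6 < (if (if true then (if true then true else true) else (if false then true else false)) then 1 else 9))
step 7: [if@1.0] (6 < (if (if true then true else true) then 1 else 9))
step 8: [if@1.0] (6 < (if true then 1 else 9))
step 9: [if@1] (6 < 1)
step 10: [delta@root] false

Answer: false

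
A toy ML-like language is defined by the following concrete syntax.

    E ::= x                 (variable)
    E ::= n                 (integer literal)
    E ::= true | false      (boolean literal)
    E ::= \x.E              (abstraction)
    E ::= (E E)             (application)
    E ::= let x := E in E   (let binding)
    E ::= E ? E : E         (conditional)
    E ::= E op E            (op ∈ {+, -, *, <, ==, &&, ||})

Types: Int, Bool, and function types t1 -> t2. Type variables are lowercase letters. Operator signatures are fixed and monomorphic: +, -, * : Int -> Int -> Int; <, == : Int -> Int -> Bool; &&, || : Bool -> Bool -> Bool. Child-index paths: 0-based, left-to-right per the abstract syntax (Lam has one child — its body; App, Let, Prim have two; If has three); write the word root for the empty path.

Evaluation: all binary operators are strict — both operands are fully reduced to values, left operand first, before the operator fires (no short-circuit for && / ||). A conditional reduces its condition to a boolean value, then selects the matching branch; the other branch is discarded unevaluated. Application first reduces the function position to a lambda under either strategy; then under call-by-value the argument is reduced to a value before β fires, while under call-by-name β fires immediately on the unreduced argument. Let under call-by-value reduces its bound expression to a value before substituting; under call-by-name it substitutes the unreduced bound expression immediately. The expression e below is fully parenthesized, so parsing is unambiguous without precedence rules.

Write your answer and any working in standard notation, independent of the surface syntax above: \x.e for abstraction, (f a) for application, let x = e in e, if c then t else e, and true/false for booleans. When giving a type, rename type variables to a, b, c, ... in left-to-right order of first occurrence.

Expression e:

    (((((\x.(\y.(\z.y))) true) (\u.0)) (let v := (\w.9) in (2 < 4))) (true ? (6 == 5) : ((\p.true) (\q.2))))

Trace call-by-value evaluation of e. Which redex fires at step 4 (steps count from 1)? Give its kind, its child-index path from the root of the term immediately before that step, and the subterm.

Trace:
step 0: (((((\x.(\y.(\z.y))) true) (\u.0)) (let v = (\w.9) in (2 < 4))) (if true then (6 == 5) else ((\p.true) (\q.2))))
step 1: [beta@0.0.0] ((((\y.(\z.y)) (\u.0)) (let v = (\w.9) in (2 < 4))) (if true then (6 == 5) else ((\p.true) (\q.2))))
step 2: [beta@0.0] (((\z.(\u.0)) (let v = (\w.9) in (2 < 4))) (if true then (6 == 5) else ((\p.true) (\q.2))))
step 3: [let@0.1] (((\z.(\u.0)) (2 < 4)) (if true then (6 == 5) else ((\p.true) (\q.2))))
step 4: [delta@0.1] (((\z.(\u.0)) true) (if true then (6 == 5) else ((\p.true) (\q.2))))

Answer: delta at 0.1 : (2 < 4)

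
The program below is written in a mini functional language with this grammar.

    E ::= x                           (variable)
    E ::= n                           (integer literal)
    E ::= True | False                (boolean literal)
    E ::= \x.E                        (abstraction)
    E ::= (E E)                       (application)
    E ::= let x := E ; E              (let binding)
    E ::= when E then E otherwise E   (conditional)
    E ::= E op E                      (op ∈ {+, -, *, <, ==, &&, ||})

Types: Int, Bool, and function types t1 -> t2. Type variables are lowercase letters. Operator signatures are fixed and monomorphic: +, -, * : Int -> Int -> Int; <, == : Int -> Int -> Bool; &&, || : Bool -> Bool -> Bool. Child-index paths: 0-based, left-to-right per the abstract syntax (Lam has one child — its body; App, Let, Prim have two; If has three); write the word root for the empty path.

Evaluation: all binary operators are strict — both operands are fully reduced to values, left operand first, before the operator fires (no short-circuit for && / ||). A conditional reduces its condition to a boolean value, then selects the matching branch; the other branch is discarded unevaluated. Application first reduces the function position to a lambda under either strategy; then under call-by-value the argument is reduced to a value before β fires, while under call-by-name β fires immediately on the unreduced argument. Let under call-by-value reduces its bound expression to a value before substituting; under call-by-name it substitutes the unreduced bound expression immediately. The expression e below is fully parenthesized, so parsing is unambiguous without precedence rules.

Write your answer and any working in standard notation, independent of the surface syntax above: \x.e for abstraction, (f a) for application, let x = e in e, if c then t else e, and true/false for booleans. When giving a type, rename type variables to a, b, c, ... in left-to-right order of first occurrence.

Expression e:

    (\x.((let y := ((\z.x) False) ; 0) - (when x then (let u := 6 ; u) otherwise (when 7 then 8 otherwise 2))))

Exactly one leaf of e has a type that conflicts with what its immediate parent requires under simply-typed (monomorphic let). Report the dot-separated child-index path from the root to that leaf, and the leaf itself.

Answer: 0.1.2.0 : 7

Derivation:
x : a
\z._ : b -> a
  unify b -> a ~ Bool -> c
  unify b ~ Bool
  unify a ~ c
_ _ : c
let y : c
  unify Int ~ Int
x : c
  unify c ~ Bool
let u : Int
u : Int
  unify Int ~ Bool
  FAIL: mismatch Int ~ Bool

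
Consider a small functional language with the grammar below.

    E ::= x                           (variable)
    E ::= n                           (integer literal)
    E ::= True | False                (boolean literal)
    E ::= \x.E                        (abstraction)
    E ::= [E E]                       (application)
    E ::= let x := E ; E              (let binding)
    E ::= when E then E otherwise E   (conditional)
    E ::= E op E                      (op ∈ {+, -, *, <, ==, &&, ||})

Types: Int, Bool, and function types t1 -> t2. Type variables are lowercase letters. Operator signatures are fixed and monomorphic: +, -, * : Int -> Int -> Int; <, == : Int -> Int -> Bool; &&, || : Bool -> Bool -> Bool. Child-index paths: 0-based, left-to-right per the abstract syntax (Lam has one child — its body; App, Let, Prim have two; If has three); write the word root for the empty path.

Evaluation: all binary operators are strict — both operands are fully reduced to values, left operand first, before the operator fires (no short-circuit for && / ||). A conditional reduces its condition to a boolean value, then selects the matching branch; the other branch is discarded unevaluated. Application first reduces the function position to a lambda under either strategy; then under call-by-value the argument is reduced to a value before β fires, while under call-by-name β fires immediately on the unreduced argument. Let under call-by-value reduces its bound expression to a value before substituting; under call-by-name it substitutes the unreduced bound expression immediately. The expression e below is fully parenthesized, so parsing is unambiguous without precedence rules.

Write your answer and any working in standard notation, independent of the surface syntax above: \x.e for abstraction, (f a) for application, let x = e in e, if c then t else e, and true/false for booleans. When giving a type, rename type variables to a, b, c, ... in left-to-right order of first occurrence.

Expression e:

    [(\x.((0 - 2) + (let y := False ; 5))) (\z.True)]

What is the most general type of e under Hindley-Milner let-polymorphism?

Derivation:
  unify Int ~ Int
  unify Int ~ Int
  unify Int ~ Int
let y : Bool
  unify Int ~ Int
\x._ : a -> Int
\z._ : b -> Bool
  unify a -> Int ~ (b -> Bool) -> c
  unify a ~ b -> Bool
  unify Int ~ c
_ _ : Int

Answer: Int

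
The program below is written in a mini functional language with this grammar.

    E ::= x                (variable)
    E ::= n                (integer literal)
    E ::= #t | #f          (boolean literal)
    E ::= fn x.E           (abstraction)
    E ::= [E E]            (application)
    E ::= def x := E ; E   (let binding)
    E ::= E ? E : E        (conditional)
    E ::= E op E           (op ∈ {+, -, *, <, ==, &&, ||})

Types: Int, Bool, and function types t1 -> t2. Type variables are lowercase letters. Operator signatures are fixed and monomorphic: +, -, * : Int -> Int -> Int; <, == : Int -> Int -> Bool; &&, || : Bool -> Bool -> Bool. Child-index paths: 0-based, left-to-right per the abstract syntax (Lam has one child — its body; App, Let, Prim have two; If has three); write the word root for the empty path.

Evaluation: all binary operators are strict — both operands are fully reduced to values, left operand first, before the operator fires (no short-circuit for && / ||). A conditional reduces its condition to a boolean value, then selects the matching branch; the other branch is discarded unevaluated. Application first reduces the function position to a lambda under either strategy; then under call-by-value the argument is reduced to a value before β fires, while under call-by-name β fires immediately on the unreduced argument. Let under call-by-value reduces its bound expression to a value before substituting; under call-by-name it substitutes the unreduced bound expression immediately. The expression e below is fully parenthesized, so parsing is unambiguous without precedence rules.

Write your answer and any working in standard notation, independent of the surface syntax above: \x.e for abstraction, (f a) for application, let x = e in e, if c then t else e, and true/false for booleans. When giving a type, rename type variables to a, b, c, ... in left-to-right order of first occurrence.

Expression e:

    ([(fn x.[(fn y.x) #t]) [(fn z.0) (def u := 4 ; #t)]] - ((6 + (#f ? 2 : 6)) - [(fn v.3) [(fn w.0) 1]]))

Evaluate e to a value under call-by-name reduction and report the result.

Answer: -9

Working:
step 0: (((\x.((\y.x) true)) ((\z.0) (let u = 4 in true))) - ((6 + (if false then 2 else 6)) - ((\v.3) ((\w.0) 1))))
step 1: [beta@0] (((\y.((\z.0) (let u = 4 in true))) true) - ((6 + (if false then 2 else 6)) - ((\v.3) ((\w.0) 1))))
step 2: [beta@0] (((\z.0) (let u = 4 in true)) - ((6 + (if false then 2 else 6)) - ((\v.3) ((\w.0) 1))))
step 3: [beta@0] (0 - ((6 + (if false then 2 else 6)) - ((\v.3) ((\w.0) 1))))
step 4: [if@1.0.1] (0 - ((6 + 6) - ((\v.3) ((\w.0) 1))))
step 5: [delta@1.0] (0 - (12 - ((\v.3) ((\w.0) 1))))
step 6: [beta@1.1] (0 - (12 - 3))
step 7: [delta@1] (0 - 9)
step 8: [delta@root] -9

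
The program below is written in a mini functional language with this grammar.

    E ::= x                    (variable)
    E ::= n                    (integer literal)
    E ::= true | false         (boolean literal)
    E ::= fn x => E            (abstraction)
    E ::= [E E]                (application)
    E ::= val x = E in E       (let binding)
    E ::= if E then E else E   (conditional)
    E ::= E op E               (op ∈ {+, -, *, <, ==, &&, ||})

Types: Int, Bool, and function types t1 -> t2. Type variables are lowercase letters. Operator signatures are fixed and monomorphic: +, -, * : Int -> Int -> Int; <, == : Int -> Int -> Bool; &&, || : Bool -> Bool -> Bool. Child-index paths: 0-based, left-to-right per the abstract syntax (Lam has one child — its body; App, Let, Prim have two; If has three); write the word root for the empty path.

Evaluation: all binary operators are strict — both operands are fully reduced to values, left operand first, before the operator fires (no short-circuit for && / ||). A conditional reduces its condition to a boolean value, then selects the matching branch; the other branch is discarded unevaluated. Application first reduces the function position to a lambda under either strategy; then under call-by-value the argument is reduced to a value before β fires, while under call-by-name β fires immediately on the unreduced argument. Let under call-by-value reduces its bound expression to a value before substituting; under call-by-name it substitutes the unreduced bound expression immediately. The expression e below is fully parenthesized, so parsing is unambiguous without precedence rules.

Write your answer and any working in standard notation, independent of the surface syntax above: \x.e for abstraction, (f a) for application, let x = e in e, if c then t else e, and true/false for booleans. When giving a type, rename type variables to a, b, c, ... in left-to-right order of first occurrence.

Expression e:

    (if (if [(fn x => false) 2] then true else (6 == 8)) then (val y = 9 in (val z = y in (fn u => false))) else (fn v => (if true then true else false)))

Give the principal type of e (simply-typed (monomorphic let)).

Answer: a -> Bool

Working:
\x._ : a -> Bool
  unify a -> Bool ~ Int -> b
  unify a ~ Int
  unify Bool ~ b
_ _ : Bool
  unify Bool ~ Bool
  unify Int ~ Int
  unify Int ~ Int
  unify Bool ~ Bool
  unify Bool ~ Bool
let y : Int
y : Int
let z : Int
\u._ : c -> Bool
  unify Bool ~ Bool
  unify Bool ~ Bool
\v._ : d -> Bool
  unify c -> Bool ~ d -> Bool
  unify c ~ d
  unify Bool ~ Bool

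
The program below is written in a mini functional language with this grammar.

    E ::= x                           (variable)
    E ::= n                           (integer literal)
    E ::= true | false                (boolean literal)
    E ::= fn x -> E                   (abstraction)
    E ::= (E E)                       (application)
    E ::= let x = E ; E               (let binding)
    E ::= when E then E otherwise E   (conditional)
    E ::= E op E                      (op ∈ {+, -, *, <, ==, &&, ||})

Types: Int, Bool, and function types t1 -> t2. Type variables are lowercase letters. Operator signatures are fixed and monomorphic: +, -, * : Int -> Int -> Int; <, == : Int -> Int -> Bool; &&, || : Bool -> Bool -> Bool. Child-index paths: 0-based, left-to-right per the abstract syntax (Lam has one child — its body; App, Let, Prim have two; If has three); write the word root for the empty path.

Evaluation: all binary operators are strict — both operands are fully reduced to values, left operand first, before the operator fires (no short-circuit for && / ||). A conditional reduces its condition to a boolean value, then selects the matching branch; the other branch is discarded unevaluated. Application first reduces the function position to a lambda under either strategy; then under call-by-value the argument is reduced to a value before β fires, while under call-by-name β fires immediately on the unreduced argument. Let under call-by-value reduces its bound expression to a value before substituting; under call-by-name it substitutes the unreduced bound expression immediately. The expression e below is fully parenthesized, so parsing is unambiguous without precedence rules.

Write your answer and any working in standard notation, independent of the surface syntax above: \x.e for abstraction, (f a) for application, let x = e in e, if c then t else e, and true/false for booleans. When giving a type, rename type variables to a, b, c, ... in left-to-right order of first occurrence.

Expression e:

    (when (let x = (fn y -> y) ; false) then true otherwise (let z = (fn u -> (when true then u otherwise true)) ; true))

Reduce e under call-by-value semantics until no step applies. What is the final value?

Answer: true

Derivation:
step 0: (if (let x = (\y.y) in false) then true else (let z = (\u.(if true then u else true)) in true))
step 1: [let@0] (if false then true else (let z = (\u.(if true then u else true)) in true))
step 2: [if@root] (let z = (\u.(if true then u else true)) in true)
step 3: [let@root] true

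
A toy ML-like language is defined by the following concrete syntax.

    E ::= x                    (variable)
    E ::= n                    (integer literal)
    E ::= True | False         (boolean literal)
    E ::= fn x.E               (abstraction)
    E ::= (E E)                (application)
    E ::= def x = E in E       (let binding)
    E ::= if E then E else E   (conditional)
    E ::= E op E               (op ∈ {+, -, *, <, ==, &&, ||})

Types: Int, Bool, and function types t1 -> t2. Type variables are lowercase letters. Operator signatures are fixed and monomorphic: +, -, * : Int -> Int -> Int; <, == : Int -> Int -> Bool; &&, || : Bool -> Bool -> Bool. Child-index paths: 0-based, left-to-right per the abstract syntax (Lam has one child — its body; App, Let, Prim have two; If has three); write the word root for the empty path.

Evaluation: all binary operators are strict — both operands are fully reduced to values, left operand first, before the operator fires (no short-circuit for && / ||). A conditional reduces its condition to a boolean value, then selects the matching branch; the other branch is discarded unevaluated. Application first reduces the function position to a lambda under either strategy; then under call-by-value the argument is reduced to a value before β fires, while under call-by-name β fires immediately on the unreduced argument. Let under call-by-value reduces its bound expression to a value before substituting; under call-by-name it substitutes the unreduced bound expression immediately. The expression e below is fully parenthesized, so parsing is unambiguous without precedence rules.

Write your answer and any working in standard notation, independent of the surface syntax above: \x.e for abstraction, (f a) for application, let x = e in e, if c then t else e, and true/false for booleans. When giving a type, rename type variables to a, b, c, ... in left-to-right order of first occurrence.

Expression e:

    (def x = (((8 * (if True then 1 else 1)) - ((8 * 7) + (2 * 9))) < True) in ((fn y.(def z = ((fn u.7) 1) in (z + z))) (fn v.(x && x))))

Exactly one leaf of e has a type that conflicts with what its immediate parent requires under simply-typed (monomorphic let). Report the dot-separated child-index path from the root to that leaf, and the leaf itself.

Answer: 0.1 : true

Working:
  unify Int ~ Int
  unify Bool ~ Bool
  unify Int ~ Int
  unify Int ~ Int
  unify Int ~ Int
  unify Int ~ Int
  unify Int ~ Int
  unify Int ~ Int
  unify Int ~ Int
  unify Int ~ Int
  unify Int ~ Int
  unify Int ~ Int
  unify Int ~ Int
  unify Bool ~ Int
  FAIL: mismatch Bool ~ Int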